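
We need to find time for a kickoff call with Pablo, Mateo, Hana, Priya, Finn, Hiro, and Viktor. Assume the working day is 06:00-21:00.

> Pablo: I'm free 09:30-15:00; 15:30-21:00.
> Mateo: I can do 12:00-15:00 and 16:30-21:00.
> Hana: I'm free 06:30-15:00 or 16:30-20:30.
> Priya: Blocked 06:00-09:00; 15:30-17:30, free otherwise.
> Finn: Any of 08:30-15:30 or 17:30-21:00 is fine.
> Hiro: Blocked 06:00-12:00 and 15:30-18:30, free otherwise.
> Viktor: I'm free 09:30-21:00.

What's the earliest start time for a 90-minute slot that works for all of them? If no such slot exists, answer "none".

12:00

Pablo free: 09:30-15:00, 15:30-21:00.
Mateo free: 12:00-15:00, 16:30-21:00.
Hana free: 06:30-15:00, 16:30-20:30.
Priya free: 09:00-15:30, 17:30-21:00 (invert busy blocks within the working day).
Finn free: 08:30-15:30, 17:30-21:00.
Hiro free: 12:00-15:30, 18:30-21:00 (invert busy blocks within the working day).
Viktor free: 09:30-21:00.
Pablo ∩ Mateo: 12:00-15:00, 16:30-21:00.
Pablo ∩ Mateo ∩ Hana: 12:00-15:00, 16:30-20:30.
Pablo ∩ Mateo ∩ Hana ∩ Priya: 12:00-15:00, 17:30-20:30.
Pablo ∩ Mateo ∩ Hana ∩ Priya ∩ Finn: 12:00-15:00, 17:30-20:30.
Pablo ∩ Mateo ∩ Hana ∩ Priya ∩ Finn ∩ Hiro: 12:00-15:00, 18:30-20:30.
Pablo ∩ Mateo ∩ Hana ∩ Priya ∩ Finn ∩ Hiro ∩ Viktor: 12:00-15:00, 18:30-20:30.
So the common availability across everyone is 12:00-15:00, 18:30-20:30.
The first common window of at least 90 minutes is 12:00-15:00, so the earliest start is 12:00.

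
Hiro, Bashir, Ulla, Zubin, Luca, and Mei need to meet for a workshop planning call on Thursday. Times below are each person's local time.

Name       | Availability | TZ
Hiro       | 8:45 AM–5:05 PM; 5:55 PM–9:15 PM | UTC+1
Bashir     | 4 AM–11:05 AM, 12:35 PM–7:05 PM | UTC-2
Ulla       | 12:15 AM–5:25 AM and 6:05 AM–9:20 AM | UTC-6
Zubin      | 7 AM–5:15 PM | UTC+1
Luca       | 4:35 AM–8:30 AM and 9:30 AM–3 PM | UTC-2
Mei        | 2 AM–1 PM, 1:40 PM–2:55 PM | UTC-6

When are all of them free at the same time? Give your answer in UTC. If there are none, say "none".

Hiro in UTC: 07:45-16:05, 16:55-20:15 (subtract 1h to convert from UTC+1).
Bashir in UTC: 06:00-13:05, 14:35-21:05 (add 2h to convert from UTC-2).
Ulla in UTC: 06:15-11:25, 12:05-15:20 (add 6h to convert from UTC-6).
Zubin in UTC: 06:00-16:15 (subtract 1h to convert from UTC+1).
Luca in UTC: 06:35-10:30, 11:30-17:00 (add 2h to convert from UTC-2).
Mei in UTC: 08:00-19:00, 19:40-20:55 (add 6h to convert from UTC-6).
Hiro ∩ Bashir: 07:45-13:05, 14:35-16:05, 16:55-20:15.
Hiro ∩ Bashir ∩ Ulla: 07:45-11:25, 12:05-13:05, 14:35-15:20.
Hiro ∩ Bashir ∩ Ulla ∩ Zubin: 07:45-11:25, 12:05-13:05, 14:35-15:20.
Hiro ∩ Bashir ∩ Ulla ∩ Zubin ∩ Luca: 07:45-10:30, 12:05-13:05, 14:35-15:20.
Hiro ∩ Bashir ∩ Ulla ∩ Zubin ∩ Luca ∩ Mei: 08:00-10:30, 12:05-13:05, 14:35-15:20.

08:00-10:30, 12:05-13:05, 14:35-15:20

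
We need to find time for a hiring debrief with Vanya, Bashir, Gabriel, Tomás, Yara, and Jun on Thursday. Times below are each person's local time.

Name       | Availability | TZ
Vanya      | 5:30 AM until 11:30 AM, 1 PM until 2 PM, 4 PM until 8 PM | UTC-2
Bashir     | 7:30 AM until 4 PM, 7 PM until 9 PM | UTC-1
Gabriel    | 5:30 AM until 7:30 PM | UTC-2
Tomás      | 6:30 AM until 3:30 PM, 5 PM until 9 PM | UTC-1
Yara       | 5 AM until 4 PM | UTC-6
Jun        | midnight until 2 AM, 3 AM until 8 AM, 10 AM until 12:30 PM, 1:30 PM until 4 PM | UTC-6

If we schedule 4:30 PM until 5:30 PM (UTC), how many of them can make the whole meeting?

3

Vanya in UTC: 07:30-13:30, 15:00-16:00, 18:00-22:00 (add 2h to convert from UTC-2).
Bashir in UTC: 08:30-17:00, 20:00-22:00 (add 1h to convert from UTC-1).
Gabriel in UTC: 07:30-21:30 (add 2h to convert from UTC-2).
Tomás in UTC: 07:30-16:30, 18:00-22:00 (add 1h to convert from UTC-1).
Yara in UTC: 11:00-22:00 (add 6h to convert from UTC-6).
Jun in UTC: 06:00-08:00, 09:00-14:00, 16:00-18:30, 19:30-22:00 (add 6h to convert from UTC-6).
Gabriel, Yara, and Jun can make the full 16:30-17:30 slot — that's 3.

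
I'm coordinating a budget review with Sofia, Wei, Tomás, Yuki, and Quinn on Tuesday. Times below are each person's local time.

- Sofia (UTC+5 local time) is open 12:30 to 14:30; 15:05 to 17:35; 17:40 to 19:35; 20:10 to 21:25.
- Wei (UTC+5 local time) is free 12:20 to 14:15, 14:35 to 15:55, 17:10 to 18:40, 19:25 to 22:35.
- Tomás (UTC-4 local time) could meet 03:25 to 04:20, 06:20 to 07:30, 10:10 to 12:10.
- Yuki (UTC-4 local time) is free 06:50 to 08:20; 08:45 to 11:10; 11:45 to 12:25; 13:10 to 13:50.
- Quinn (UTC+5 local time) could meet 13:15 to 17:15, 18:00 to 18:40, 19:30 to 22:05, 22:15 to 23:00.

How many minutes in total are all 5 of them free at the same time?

35

Sofia in UTC: 07:30-09:30, 10:05-12:35, 12:40-14:35, 15:10-16:25 (subtract 5h to convert from UTC+5).
Wei in UTC: 07:20-09:15, 09:35-10:55, 12:10-13:40, 14:25-17:35 (subtract 5h to convert from UTC+5).
Tomás in UTC: 07:25-08:20, 10:20-11:30, 14:10-16:10 (add 4h to convert from UTC-4).
Yuki in UTC: 10:50-12:20, 12:45-15:10, 15:45-16:25, 17:10-17:50 (add 4h to convert from UTC-4).
Quinn in UTC: 08:15-12:15, 13:00-13:40, 14:30-17:05, 17:15-18:00 (subtract 5h to convert from UTC+5).
Sofia ∩ Wei: 07:30-09:15, 10:05-10:55, 12:10-12:35, 12:40-13:40, 14:25-14:35, 15:10-16:25.
Sofia ∩ Wei ∩ Tomás: 07:30-08:20, 10:20-10:55, 14:25-14:35, 15:10-16:10.
Sofia ∩ Wei ∩ Tomás ∩ Yuki: 10:50-10:55, 14:25-14:35, 15:45-16:10.
Sofia ∩ Wei ∩ Tomás ∩ Yuki ∩ Quinn: 10:50-10:55, 14:30-14:35, 15:45-16:10.
Those are the intersection windows.
Summing the common windows: 5 + 5 + 25 = 35 minutes.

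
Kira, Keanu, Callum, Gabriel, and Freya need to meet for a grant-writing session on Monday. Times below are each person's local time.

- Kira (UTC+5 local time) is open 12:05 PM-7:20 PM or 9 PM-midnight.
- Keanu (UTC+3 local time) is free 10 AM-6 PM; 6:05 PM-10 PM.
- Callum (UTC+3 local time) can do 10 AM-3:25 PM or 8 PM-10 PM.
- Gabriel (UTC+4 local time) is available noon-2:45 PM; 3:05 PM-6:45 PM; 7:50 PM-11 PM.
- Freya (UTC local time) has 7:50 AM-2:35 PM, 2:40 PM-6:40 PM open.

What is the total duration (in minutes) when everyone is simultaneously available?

345

Kira in UTC: 07:05-14:20, 16:00-19:00 (subtract 5h to convert from UTC+5).
Keanu in UTC: 07:00-15:00, 15:05-19:00 (subtract 3h to convert from UTC+3).
Callum in UTC: 07:00-12:25, 17:00-19:00 (subtract 3h to convert from UTC+3).
Gabriel in UTC: 08:00-10:45, 11:05-14:45, 15:50-19:00 (subtract 4h to convert from UTC+4).
Freya in UTC: 07:50-14:35, 14:40-18:40.
Kira ∩ Keanu: 07:05-14:20, 16:00-19:00.
Kira ∩ Keanu ∩ Callum: 07:05-12:25, 17:00-19:00.
Kira ∩ Keanu ∩ Callum ∩ Gabriel: 08:00-10:45, 11:05-12:25, 17:00-19:00.
Kira ∩ Keanu ∩ Callum ∩ Gabriel ∩ Freya: 08:00-10:45, 11:05-12:25, 17:00-18:40.
So the common availability across everyone is 08:00-10:45, 11:05-12:25, 17:00-18:40.
Summing the common windows: 165 + 80 + 100 = 345 minutes.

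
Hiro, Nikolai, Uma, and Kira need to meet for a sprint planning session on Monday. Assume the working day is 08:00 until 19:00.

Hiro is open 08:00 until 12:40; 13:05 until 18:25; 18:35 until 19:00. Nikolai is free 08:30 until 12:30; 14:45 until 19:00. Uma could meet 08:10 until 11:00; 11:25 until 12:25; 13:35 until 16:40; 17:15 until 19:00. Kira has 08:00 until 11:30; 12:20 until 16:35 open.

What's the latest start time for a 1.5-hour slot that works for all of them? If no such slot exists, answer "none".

Hiro ∩ Nikolai: 08:30-12:30, 14:45-18:25, 18:35-19:00.
Hiro ∩ Nikolai ∩ Uma: 08:30-11:00, 11:25-12:25, 14:45-16:40, 17:15-18:25, 18:35-19:00.
Hiro ∩ Nikolai ∩ Uma ∩ Kira: 08:30-11:00, 11:25-11:30, 12:20-12:25, 14:45-16:35.
The last common window of at least 90 minutes is 14:45-16:35; a 90-minute meeting can start as late as 15:05 and still end by 16:35.

15:05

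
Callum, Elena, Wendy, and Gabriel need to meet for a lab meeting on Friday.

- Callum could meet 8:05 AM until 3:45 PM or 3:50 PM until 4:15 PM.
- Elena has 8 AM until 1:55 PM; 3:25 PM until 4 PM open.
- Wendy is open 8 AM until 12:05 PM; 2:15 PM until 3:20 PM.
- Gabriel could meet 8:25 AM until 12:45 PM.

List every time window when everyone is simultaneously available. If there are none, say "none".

08:25-12:05

Callum ∩ Elena: 08:05-13:55, 15:25-15:45, 15:50-16:00.
Callum ∩ Elena ∩ Wendy: 08:05-12:05.
Callum ∩ Elena ∩ Wendy ∩ Gabriel: 08:25-12:05.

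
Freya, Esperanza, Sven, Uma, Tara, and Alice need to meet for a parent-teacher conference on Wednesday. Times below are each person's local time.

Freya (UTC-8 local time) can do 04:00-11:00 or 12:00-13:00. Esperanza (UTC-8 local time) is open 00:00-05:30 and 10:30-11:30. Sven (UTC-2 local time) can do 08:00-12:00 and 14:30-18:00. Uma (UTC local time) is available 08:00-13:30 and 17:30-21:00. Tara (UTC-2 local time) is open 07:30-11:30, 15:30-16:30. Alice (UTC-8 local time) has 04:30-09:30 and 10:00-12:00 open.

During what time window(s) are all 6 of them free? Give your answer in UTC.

Freya in UTC: 12:00-19:00, 20:00-21:00 (add 8h to convert from UTC-8).
Esperanza in UTC: 08:00-13:30, 18:30-19:30 (add 8h to convert from UTC-8).
Sven in UTC: 10:00-14:00, 16:30-20:00 (add 2h to convert from UTC-2).
Uma in UTC: 08:00-13:30, 17:30-21:00.
Tara in UTC: 09:30-13:30, 17:30-18:30 (add 2h to convert from UTC-2).
Alice in UTC: 12:30-17:30, 18:00-20:00 (add 8h to convert from UTC-8).
Freya ∩ Esperanza: 12:00-13:30, 18:30-19:00.
Freya ∩ Esperanza ∩ Sven: 12:00-13:30, 18:30-19:00.
Freya ∩ Esperanza ∩ Sven ∩ Uma: 12:00-13:30, 18:30-19:00.
Freya ∩ Esperanza ∩ Sven ∩ Uma ∩ Tara: 12:00-13:30.
Freya ∩ Esperanza ∩ Sven ∩ Uma ∩ Tara ∩ Alice: 12:30-13:30.
Those are the intersection windows.

12:30-13:30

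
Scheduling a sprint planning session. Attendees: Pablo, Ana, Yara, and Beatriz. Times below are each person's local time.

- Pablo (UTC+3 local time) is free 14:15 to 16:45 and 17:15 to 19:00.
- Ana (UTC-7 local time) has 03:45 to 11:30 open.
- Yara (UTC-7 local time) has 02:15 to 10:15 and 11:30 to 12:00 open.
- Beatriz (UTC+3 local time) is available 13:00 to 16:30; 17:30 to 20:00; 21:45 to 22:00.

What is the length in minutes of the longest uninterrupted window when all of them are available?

Pablo in UTC: 11:15-13:45, 14:15-16:00 (subtract 3h to convert from UTC+3).
Ana in UTC: 10:45-18:30 (add 7h to convert from UTC-7).
Yara in UTC: 09:15-17:15, 18:30-19:00 (add 7h to convert from UTC-7).
Beatriz in UTC: 10:00-13:30, 14:30-17:00, 18:45-19:00 (subtract 3h to convert from UTC+3).
Pablo ∩ Ana: 11:15-13:45, 14:15-16:00.
Pablo ∩ Ana ∩ Yara: 11:15-13:45, 14:15-16:00.
Pablo ∩ Ana ∩ Yara ∩ Beatriz: 11:15-13:30, 14:30-16:00.
Those are the intersection windows.
The longest is 11:15-13:30 at 135 minutes.

135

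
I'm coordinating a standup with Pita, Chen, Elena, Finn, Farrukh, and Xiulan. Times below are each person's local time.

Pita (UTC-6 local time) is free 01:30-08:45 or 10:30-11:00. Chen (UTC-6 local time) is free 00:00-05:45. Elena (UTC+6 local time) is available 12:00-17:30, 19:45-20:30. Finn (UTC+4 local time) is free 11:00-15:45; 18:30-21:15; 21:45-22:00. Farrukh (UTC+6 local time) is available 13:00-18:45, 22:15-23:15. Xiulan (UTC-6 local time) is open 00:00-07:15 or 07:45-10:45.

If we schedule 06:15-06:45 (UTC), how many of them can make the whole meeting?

Pita in UTC: 07:30-14:45, 16:30-17:00 (add 6h to convert from UTC-6).
Chen in UTC: 06:00-11:45 (add 6h to convert from UTC-6).
Elena in UTC: 06:00-11:30, 13:45-14:30 (subtract 6h to convert from UTC+6).
Finn in UTC: 07:00-11:45, 14:30-17:15, 17:45-18:00 (subtract 4h to convert from UTC+4).
Farrukh in UTC: 07:00-12:45, 16:15-17:15 (subtract 6h to convert from UTC+6).
Xiulan in UTC: 06:00-13:15, 13:45-16:45 (add 6h to convert from UTC-6).
Chen, Elena, and Xiulan can make the full 06:15-06:45 slot — that's 3.

3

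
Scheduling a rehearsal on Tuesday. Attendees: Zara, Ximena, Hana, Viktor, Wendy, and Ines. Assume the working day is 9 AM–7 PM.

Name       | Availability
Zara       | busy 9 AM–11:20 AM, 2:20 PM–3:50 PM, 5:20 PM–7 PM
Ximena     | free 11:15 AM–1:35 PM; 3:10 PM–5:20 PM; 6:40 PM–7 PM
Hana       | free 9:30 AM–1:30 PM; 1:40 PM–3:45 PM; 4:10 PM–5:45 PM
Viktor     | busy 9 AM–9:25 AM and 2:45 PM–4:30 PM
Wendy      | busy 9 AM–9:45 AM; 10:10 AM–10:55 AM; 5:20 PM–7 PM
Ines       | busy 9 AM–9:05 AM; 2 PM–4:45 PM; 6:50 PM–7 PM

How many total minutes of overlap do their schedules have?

165

Zara free: 11:20-14:20, 15:50-17:20 (invert busy blocks within the working day).
Ximena free: 11:15-13:35, 15:10-17:20, 18:40-19:00.
Hana free: 09:30-13:30, 13:40-15:45, 16:10-17:45.
Viktor free: 09:25-14:45, 16:30-19:00 (invert busy blocks within the working day).
Wendy free: 09:45-10:10, 10:55-17:20 (invert busy blocks within the working day).
Ines free: 09:05-14:00, 16:45-18:50 (invert busy blocks within the working day).
Zara ∩ Ximena: 11:20-13:35, 15:50-17:20.
Zara ∩ Ximena ∩ Hana: 11:20-13:30, 16:10-17:20.
Zara ∩ Ximena ∩ Hana ∩ Viktor: 11:20-13:30, 16:30-17:20.
Zara ∩ Ximena ∩ Hana ∩ Viktor ∩ Wendy: 11:20-13:30, 16:30-17:20.
Zara ∩ Ximena ∩ Hana ∩ Viktor ∩ Wendy ∩ Ines: 11:20-13:30, 16:45-17:20.
So the common availability across everyone is 11:20-13:30, 16:45-17:20.
Summing the common windows: 130 + 35 = 165 minutes.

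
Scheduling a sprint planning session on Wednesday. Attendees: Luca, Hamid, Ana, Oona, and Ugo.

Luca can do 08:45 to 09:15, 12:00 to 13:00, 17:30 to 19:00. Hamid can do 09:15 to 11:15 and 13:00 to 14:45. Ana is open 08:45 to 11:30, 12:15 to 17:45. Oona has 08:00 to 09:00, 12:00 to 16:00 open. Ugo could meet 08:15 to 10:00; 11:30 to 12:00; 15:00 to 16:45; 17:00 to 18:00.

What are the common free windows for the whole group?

Luca ∩ Hamid: ∅.
Luca ∩ Hamid ∩ Ana: ∅.
Luca ∩ Hamid ∩ Ana ∩ Oona: ∅.
Luca ∩ Hamid ∩ Ana ∩ Oona ∩ Ugo: ∅.
There is no time when everyone is free.

none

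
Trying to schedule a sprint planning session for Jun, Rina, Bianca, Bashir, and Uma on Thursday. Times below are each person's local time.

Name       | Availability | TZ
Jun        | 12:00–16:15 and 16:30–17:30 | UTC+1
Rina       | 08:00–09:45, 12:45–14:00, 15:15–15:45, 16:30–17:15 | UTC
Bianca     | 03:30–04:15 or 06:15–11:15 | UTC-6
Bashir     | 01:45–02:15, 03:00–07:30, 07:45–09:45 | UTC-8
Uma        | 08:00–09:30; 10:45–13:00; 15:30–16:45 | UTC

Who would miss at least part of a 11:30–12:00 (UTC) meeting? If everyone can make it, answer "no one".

Bianca, Rina

Jun in UTC: 11:00-15:15, 15:30-16:30 (subtract 1h to convert from UTC+1).
Rina in UTC: 08:00-09:45, 12:45-14:00, 15:15-15:45, 16:30-17:15.
Bianca in UTC: 09:30-10:15, 12:15-17:15 (add 6h to convert from UTC-6).
Bashir in UTC: 09:45-10:15, 11:00-15:30, 15:45-17:45 (add 8h to convert from UTC-8).
Uma in UTC: 08:00-09:30, 10:45-13:00, 15:30-16:45.
Jun: free for 11:30-12:00. Rina: not fully free for 11:30-12:00. Bianca: not fully free for 11:30-12:00. Bashir: free for 11:30-12:00. Uma: free for 11:30-12:00.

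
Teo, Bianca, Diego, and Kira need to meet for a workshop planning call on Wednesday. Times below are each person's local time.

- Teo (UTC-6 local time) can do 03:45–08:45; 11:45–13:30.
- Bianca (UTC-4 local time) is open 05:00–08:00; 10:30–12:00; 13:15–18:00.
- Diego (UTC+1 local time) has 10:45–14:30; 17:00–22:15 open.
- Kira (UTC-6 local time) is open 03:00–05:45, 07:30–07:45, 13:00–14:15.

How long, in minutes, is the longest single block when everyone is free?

Teo in UTC: 09:45-14:45, 17:45-19:30 (add 6h to convert from UTC-6).
Bianca in UTC: 09:00-12:00, 14:30-16:00, 17:15-22:00 (add 4h to convert from UTC-4).
Diego in UTC: 09:45-13:30, 16:00-21:15 (subtract 1h to convert from UTC+1).
Kira in UTC: 09:00-11:45, 13:30-13:45, 19:00-20:15 (add 6h to convert from UTC-6).
Teo ∩ Bianca: 09:45-12:00, 14:30-14:45, 17:45-19:30.
Teo ∩ Bianca ∩ Diego: 09:45-12:00, 17:45-19:30.
Teo ∩ Bianca ∩ Diego ∩ Kira: 09:45-11:45, 19:00-19:30.
The longest is 09:45-11:45 at 120 minutes.

120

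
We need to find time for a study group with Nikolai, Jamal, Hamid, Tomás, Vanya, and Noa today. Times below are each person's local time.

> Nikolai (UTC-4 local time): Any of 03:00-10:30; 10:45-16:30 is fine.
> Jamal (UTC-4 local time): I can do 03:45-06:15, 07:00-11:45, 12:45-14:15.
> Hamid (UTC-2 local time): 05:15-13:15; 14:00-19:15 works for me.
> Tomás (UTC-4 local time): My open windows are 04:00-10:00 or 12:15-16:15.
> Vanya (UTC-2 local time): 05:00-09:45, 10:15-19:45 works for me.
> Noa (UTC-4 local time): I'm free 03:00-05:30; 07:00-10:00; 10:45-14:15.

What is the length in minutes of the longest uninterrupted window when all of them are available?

Nikolai in UTC: 07:00-14:30, 14:45-20:30 (add 4h to convert from UTC-4).
Jamal in UTC: 07:45-10:15, 11:00-15:45, 16:45-18:15 (add 4h to convert from UTC-4).
Hamid in UTC: 07:15-15:15, 16:00-21:15 (add 2h to convert from UTC-2).
Tomás in UTC: 08:00-14:00, 16:15-20:15 (add 4h to convert from UTC-4).
Vanya in UTC: 07:00-11:45, 12:15-21:45 (add 2h to convert from UTC-2).
Noa in UTC: 07:00-09:30, 11:00-14:00, 14:45-18:15 (add 4h to convert from UTC-4).
Nikolai ∩ Jamal: 07:45-10:15, 11:00-14:30, 14:45-15:45, 16:45-18:15.
Nikolai ∩ Jamal ∩ Hamid: 07:45-10:15, 11:00-14:30, 14:45-15:15, 16:45-18:15.
Nikolai ∩ Jamal ∩ Hamid ∩ Tomás: 08:00-10:15, 11:00-14:00, 16:45-18:15.
Nikolai ∩ Jamal ∩ Hamid ∩ Tomás ∩ Vanya: 08:00-10:15, 11:00-11:45, 12:15-14:00, 16:45-18:15.
Nikolai ∩ Jamal ∩ Hamid ∩ Tomás ∩ Vanya ∩ Noa: 08:00-09:30, 11:00-11:45, 12:15-14:00, 16:45-18:15.
Those are the intersection windows.
The longest is 12:15-14:00 at 105 minutes.

105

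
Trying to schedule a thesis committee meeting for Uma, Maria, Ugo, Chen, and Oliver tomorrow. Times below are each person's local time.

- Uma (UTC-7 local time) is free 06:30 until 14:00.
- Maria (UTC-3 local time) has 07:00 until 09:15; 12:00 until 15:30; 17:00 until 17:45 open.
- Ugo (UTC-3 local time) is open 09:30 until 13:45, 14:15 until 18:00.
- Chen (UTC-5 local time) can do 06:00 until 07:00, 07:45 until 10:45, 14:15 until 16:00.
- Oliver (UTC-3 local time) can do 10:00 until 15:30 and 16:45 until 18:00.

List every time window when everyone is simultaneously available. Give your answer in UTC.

Uma in UTC: 13:30-21:00 (add 7h to convert from UTC-7).
Maria in UTC: 10:00-12:15, 15:00-18:30, 20:00-20:45 (add 3h to convert from UTC-3).
Ugo in UTC: 12:30-16:45, 17:15-21:00 (add 3h to convert from UTC-3).
Chen in UTC: 11:00-12:00, 12:45-15:45, 19:15-21:00 (add 5h to convert from UTC-5).
Oliver in UTC: 13:00-18:30, 19:45-21:00 (add 3h to convert from UTC-3).
Uma ∩ Maria: 15:00-18:30, 20:00-20:45.
Uma ∩ Maria ∩ Ugo: 15:00-16:45, 17:15-18:30, 20:00-20:45.
Uma ∩ Maria ∩ Ugo ∩ Chen: 15:00-15:45, 20:00-20:45.
Uma ∩ Maria ∩ Ugo ∩ Chen ∩ Oliver: 15:00-15:45, 20:00-20:45.

15:00-15:45, 20:00-20:45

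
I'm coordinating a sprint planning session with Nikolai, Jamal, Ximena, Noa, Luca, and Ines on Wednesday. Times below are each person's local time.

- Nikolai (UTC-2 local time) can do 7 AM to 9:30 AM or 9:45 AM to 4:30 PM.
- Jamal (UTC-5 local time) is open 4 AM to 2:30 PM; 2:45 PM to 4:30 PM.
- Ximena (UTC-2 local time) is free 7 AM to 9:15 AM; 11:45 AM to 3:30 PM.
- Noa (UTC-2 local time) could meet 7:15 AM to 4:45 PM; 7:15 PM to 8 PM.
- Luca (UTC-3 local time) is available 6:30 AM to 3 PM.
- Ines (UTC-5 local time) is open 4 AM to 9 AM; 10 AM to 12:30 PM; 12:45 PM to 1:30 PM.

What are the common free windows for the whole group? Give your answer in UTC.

Nikolai in UTC: 09:00-11:30, 11:45-18:30 (add 2h to convert from UTC-2).
Jamal in UTC: 09:00-19:30, 19:45-21:30 (add 5h to convert from UTC-5).
Ximena in UTC: 09:00-11:15, 13:45-17:30 (add 2h to convert from UTC-2).
Noa in UTC: 09:15-18:45, 21:15-22:00 (add 2h to convert from UTC-2).
Luca in UTC: 09:30-18:00 (add 3h to convert from UTC-3).
Ines in UTC: 09:00-14:00, 15:00-17:30, 17:45-18:30 (add 5h to convert from UTC-5).
Nikolai ∩ Jamal: 09:00-11:30, 11:45-18:30.
Nikolai ∩ Jamal ∩ Ximena: 09:00-11:15, 13:45-17:30.
Nikolai ∩ Jamal ∩ Ximena ∩ Noa: 09:15-11:15, 13:45-17:30.
Nikolai ∩ Jamal ∩ Ximena ∩ Noa ∩ Luca: 09:30-11:15, 13:45-17:30.
Nikolai ∩ Jamal ∩ Ximena ∩ Noa ∩ Luca ∩ Ines: 09:30-11:15, 13:45-14:00, 15:00-17:30.
So the common availability across everyone is 09:30-11:15, 13:45-14:00, 15:00-17:30.

09:30-11:15, 13:45-14:00, 15:00-17:30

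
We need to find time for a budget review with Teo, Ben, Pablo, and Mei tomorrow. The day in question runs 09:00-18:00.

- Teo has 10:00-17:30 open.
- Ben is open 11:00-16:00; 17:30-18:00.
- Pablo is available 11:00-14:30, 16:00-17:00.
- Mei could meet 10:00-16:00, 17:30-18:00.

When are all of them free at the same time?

Teo ∩ Ben: 11:00-16:00.
Teo ∩ Ben ∩ Pablo: 11:00-14:30.
Teo ∩ Ben ∩ Pablo ∩ Mei: 11:00-14:30.

11:00-14:30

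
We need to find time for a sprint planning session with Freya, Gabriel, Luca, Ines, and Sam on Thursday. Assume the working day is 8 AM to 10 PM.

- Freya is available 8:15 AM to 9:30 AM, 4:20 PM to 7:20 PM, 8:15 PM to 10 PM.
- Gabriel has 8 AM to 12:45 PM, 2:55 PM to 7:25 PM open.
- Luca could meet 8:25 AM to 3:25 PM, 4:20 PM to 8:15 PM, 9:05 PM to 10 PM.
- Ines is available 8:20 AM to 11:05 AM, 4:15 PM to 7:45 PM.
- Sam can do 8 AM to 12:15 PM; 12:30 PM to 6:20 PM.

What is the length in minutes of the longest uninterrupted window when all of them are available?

120

Freya ∩ Gabriel: 08:15-09:30, 16:20-19:20.
Freya ∩ Gabriel ∩ Luca: 08:25-09:30, 16:20-19:20.
Freya ∩ Gabriel ∩ Luca ∩ Ines: 08:25-09:30, 16:20-19:20.
Freya ∩ Gabriel ∩ Luca ∩ Ines ∩ Sam: 08:25-09:30, 16:20-18:20.
The longest is 16:20-18:20 at 120 minutes.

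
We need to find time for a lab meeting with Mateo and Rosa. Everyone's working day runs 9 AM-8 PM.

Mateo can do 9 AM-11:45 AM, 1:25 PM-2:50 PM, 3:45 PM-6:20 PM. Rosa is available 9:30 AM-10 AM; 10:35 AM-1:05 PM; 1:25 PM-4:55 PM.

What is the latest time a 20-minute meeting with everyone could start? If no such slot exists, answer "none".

Mateo ∩ Rosa: 09:30-10:00, 10:35-11:45, 13:25-14:50, 15:45-16:55.
The last common window of at least 20 minutes is 15:45-16:55; a 20-minute meeting can start as late as 16:35 and still end by 16:55.

16:35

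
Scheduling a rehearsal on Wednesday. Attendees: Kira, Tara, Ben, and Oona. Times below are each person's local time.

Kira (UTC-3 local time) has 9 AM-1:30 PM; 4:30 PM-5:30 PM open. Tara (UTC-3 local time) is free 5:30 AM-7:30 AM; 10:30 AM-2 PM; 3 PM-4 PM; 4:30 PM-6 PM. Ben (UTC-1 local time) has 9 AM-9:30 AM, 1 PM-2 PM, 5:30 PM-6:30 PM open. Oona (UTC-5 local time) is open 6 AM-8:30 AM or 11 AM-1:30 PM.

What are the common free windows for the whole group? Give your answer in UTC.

Kira in UTC: 12:00-16:30, 19:30-20:30 (add 3h to convert from UTC-3).
Tara in UTC: 08:30-10:30, 13:30-17:00, 18:00-19:00, 19:30-21:00 (add 3h to convert from UTC-3).
Ben in UTC: 10:00-10:30, 14:00-15:00, 18:30-19:30 (add 1h to convert from UTC-1).
Oona in UTC: 11:00-13:30, 16:00-18:30 (add 5h to convert from UTC-5).
Kira ∩ Tara: 13:30-16:30, 19:30-20:30.
Kira ∩ Tara ∩ Ben: 14:00-15:00.
Kira ∩ Tara ∩ Ben ∩ Oona: ∅.
There is no time when everyone is free.

none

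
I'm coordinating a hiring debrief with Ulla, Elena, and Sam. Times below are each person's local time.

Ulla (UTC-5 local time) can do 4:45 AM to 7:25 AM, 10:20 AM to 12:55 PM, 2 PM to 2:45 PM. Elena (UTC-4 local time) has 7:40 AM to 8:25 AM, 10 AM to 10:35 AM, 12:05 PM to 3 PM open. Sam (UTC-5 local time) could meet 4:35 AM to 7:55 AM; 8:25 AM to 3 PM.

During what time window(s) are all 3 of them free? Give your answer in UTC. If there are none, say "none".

11:40-12:25, 16:05-17:55

Ulla in UTC: 09:45-12:25, 15:20-17:55, 19:00-19:45 (add 5h to convert from UTC-5).
Elena in UTC: 11:40-12:25, 14:00-14:35, 16:05-19:00 (add 4h to convert from UTC-4).
Sam in UTC: 09:35-12:55, 13:25-20:00 (add 5h to convert from UTC-5).
Ulla ∩ Elena: 11:40-12:25, 16:05-17:55.
Ulla ∩ Elena ∩ Sam: 11:40-12:25, 16:05-17:55.
Those are the intersection windows.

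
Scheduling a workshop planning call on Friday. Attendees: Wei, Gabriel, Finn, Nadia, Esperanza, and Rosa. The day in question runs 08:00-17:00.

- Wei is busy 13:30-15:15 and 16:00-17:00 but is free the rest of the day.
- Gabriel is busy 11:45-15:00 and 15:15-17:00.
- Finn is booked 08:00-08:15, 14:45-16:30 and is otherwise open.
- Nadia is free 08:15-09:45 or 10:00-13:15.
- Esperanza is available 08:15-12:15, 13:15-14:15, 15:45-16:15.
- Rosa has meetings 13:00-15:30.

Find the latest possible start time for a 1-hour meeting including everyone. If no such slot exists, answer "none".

Wei free: 08:00-13:30, 15:15-16:00 (invert busy blocks within the working day).
Gabriel free: 08:00-11:45, 15:00-15:15 (invert busy blocks within the working day).
Finn free: 08:15-14:45, 16:30-17:00 (invert busy blocks within the working day).
Nadia free: 08:15-09:45, 10:00-13:15.
Esperanza free: 08:15-12:15, 13:15-14:15, 15:45-16:15.
Rosa free: 08:00-13:00, 15:30-17:00 (invert busy blocks within the working day).
Wei ∩ Gabriel: 08:00-11:45.
Wei ∩ Gabriel ∩ Finn: 08:15-11:45.
Wei ∩ Gabriel ∩ Finn ∩ Nadia: 08:15-09:45, 10:00-11:45.
Wei ∩ Gabriel ∩ Finn ∩ Nadia ∩ Esperanza: 08:15-09:45, 10:00-11:45.
Wei ∩ Gabriel ∩ Finn ∩ Nadia ∩ Esperanza ∩ Rosa: 08:15-09:45, 10:00-11:45.
The last common window of at least 60 minutes is 10:00-11:45; a 60-minute meeting can start as late as 10:45 and still end by 11:45.

10:45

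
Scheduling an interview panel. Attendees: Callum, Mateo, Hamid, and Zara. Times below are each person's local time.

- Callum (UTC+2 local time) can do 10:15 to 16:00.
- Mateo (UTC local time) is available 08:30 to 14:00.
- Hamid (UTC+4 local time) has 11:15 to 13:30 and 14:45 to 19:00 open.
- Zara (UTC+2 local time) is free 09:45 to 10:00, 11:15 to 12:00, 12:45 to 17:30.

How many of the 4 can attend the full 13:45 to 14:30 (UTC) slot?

Callum in UTC: 08:15-14:00 (subtract 2h to convert from UTC+2).
Mateo in UTC: 08:30-14:00.
Hamid in UTC: 07:15-09:30, 10:45-15:00 (subtract 4h to convert from UTC+4).
Zara in UTC: 07:45-08:00, 09:15-10:00, 10:45-15:30 (subtract 2h to convert from UTC+2).
Hamid and Zara can make the full 13:45-14:30 slot — that's 2.

2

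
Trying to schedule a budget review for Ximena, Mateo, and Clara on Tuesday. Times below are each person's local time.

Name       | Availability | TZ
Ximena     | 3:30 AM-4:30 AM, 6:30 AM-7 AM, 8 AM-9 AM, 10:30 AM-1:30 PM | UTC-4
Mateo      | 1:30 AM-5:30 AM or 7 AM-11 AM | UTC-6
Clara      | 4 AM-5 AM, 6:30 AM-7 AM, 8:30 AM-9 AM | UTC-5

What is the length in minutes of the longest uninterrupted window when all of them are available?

0

Ximena in UTC: 07:30-08:30, 10:30-11:00, 12:00-13:00, 14:30-17:30 (add 4h to convert from UTC-4).
Mateo in UTC: 07:30-11:30, 13:00-17:00 (add 6h to convert from UTC-6).
Clara in UTC: 09:00-10:00, 11:30-12:00, 13:30-14:00 (add 5h to convert from UTC-5).
Ximena ∩ Mateo: 07:30-08:30, 10:30-11:00, 14:30-17:00.
Ximena ∩ Mateo ∩ Clara: ∅.
There is no time when everyone is free.
No common window exists, so the longest block is 0 minutes.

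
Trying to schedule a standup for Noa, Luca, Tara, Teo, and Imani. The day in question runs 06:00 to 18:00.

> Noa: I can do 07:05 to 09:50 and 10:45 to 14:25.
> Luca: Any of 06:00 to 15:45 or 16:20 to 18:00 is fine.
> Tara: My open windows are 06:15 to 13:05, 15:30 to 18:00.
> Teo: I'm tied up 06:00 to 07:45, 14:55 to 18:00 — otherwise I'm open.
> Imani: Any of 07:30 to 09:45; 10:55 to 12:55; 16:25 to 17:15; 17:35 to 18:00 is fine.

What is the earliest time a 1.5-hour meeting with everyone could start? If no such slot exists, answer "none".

Noa free: 07:05-09:50, 10:45-14:25.
Luca free: 06:00-15:45, 16:20-18:00.
Tara free: 06:15-13:05, 15:30-18:00.
Teo free: 07:45-14:55 (invert busy blocks within the working day).
Imani free: 07:30-09:45, 10:55-12:55, 16:25-17:15, 17:35-18:00.
Noa ∩ Luca: 07:05-09:50, 10:45-14:25.
Noa ∩ Luca ∩ Tara: 07:05-09:50, 10:45-13:05.
Noa ∩ Luca ∩ Tara ∩ Teo: 07:45-09:50, 10:45-13:05.
Noa ∩ Luca ∩ Tara ∩ Teo ∩ Imani: 07:45-09:45, 10:55-12:55.
The first common window of at least 90 minutes is 07:45-09:45, so the earliest start is 07:45.

07:45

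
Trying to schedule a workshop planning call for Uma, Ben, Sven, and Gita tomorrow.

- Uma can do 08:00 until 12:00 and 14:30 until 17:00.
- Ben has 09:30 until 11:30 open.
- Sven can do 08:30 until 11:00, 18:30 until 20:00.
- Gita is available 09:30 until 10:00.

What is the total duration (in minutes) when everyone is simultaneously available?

Uma ∩ Ben: 09:30-11:30.
Uma ∩ Ben ∩ Sven: 09:30-11:00.
Uma ∩ Ben ∩ Sven ∩ Gita: 09:30-10:00.
Those are the intersection windows.
That's a single block of 30 minutes.

30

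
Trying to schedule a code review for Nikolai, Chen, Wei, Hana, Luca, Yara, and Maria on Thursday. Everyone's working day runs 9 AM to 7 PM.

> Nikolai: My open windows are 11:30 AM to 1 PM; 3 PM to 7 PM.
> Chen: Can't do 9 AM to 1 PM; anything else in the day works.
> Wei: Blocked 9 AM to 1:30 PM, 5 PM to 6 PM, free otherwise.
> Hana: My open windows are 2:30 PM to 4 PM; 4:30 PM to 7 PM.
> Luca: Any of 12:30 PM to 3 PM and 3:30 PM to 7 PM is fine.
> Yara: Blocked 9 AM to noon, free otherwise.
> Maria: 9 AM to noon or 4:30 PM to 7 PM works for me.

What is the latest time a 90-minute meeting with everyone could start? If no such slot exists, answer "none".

Nikolai free: 11:30-13:00, 15:00-19:00.
Chen free: 13:00-19:00 (invert busy blocks within the working day).
Wei free: 13:30-17:00, 18:00-19:00 (invert busy blocks within the working day).
Hana free: 14:30-16:00, 16:30-19:00.
Luca free: 12:30-15:00, 15:30-19:00.
Yara free: 12:00-19:00 (invert busy blocks within the working day).
Maria free: 09:00-12:00, 16:30-19:00.
Nikolai ∩ Chen: 15:00-19:00.
Nikolai ∩ Chen ∩ Wei: 15:00-17:00, 18:00-19:00.
Nikolai ∩ Chen ∩ Wei ∩ Hana: 15:00-16:00, 16:30-17:00, 18:00-19:00.
Nikolai ∩ Chen ∩ Wei ∩ Hana ∩ Luca: 15:30-16:00, 16:30-17:00, 18:00-19:00.
Nikolai ∩ Chen ∩ Wei ∩ Hana ∩ Luca ∩ Yara: 15:30-16:00, 16:30-17:00, 18:00-19:00.
Nikolai ∩ Chen ∩ Wei ∩ Hana ∩ Luca ∩ Yara ∩ Maria: 16:30-17:00, 18:00-19:00.
No common window is at least 90 minutes long.

none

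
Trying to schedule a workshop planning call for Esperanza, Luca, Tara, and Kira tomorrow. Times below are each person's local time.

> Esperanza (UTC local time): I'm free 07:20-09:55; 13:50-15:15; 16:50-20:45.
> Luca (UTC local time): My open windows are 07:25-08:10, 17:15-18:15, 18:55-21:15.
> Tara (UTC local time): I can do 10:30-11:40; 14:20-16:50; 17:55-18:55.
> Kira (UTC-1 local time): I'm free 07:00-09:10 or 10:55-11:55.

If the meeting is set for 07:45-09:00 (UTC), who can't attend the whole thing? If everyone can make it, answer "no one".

Esperanza in UTC: 07:20-09:55, 13:50-15:15, 16:50-20:45.
Luca in UTC: 07:25-08:10, 17:15-18:15, 18:55-21:15.
Tara in UTC: 10:30-11:40, 14:20-16:50, 17:55-18:55.
Kira in UTC: 08:00-10:10, 11:55-12:55 (add 1h to convert from UTC-1).
Esperanza: free for 07:45-09:00. Luca: not fully free for 07:45-09:00. Tara: not fully free for 07:45-09:00. Kira: not fully free for 07:45-09:00.

Kira, Luca, Tara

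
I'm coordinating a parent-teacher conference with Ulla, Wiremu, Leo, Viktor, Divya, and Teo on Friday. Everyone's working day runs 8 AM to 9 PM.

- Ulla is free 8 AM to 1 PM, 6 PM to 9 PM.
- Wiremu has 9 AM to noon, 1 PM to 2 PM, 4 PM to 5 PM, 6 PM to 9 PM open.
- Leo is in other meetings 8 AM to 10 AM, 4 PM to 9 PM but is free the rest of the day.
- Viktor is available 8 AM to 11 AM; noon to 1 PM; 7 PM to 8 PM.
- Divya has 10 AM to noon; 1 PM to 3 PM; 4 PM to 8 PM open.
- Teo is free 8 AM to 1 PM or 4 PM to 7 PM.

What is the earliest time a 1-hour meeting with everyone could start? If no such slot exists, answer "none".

Ulla free: 08:00-13:00, 18:00-21:00.
Wiremu free: 09:00-12:00, 13:00-14:00, 16:00-17:00, 18:00-21:00.
Leo free: 10:00-16:00 (invert busy blocks within the working day).
Viktor free: 08:00-11:00, 12:00-13:00, 19:00-20:00.
Divya free: 10:00-12:00, 13:00-15:00, 16:00-20:00.
Teo free: 08:00-13:00, 16:00-19:00.
Ulla ∩ Wiremu: 09:00-12:00, 18:00-21:00.
Ulla ∩ Wiremu ∩ Leo: 10:00-12:00.
Ulla ∩ Wiremu ∩ Leo ∩ Viktor: 10:00-11:00.
Ulla ∩ Wiremu ∩ Leo ∩ Viktor ∩ Divya: 10:00-11:00.
Ulla ∩ Wiremu ∩ Leo ∩ Viktor ∩ Divya ∩ Teo: 10:00-11:00.
The first common window of at least 60 minutes is 10:00-11:00, so the earliest start is 10:00.

10:00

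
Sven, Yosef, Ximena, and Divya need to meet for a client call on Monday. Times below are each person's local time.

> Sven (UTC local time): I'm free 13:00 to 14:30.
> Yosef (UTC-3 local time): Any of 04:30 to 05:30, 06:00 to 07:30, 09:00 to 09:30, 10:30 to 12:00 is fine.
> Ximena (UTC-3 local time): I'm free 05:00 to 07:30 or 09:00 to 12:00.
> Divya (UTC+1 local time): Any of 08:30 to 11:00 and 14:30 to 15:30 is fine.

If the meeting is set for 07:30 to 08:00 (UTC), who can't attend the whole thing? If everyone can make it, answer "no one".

Sven, Ximena

Sven in UTC: 13:00-14:30.
Yosef in UTC: 07:30-08:30, 09:00-10:30, 12:00-12:30, 13:30-15:00 (add 3h to convert from UTC-3).
Ximena in UTC: 08:00-10:30, 12:00-15:00 (add 3h to convert from UTC-3).
Divya in UTC: 07:30-10:00, 13:30-14:30 (subtract 1h to convert from UTC+1).
Sven: not fully free for 07:30-08:00. Yosef: free for 07:30-08:00. Ximena: not fully free for 07:30-08:00. Divya: free for 07:30-08:00.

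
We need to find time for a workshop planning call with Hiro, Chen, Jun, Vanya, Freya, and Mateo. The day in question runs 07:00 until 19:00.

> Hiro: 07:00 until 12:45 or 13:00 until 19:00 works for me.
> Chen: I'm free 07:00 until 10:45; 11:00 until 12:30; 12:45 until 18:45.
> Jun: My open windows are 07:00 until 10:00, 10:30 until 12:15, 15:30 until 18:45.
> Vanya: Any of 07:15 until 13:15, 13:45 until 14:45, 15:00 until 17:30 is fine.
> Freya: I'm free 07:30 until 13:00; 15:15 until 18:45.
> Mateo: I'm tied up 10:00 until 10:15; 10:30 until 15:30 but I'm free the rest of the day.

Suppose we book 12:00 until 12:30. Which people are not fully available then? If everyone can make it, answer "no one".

Jun, Mateo

Hiro free: 07:00-12:45, 13:00-19:00.
Chen free: 07:00-10:45, 11:00-12:30, 12:45-18:45.
Jun free: 07:00-10:00, 10:30-12:15, 15:30-18:45.
Vanya free: 07:15-13:15, 13:45-14:45, 15:00-17:30.
Freya free: 07:30-13:00, 15:15-18:45.
Mateo free: 07:00-10:00, 10:15-10:30, 15:30-19:00 (invert busy blocks within the working day).
Hiro: free for 12:00-12:30. Chen: free for 12:00-12:30. Jun: not fully free for 12:00-12:30. Vanya: free for 12:00-12:30. Freya: free for 12:00-12:30. Mateo: not fully free for 12:00-12:30.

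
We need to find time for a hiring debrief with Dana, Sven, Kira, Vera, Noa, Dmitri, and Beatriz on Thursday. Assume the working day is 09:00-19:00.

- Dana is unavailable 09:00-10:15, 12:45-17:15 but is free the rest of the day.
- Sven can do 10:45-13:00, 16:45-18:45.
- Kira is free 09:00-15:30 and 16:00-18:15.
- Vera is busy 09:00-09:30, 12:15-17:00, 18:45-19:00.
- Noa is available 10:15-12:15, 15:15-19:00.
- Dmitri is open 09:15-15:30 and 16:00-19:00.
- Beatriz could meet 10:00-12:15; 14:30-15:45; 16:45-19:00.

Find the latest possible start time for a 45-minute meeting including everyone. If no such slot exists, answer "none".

17:30

Dana free: 10:15-12:45, 17:15-19:00 (invert busy blocks within the working day).
Sven free: 10:45-13:00, 16:45-18:45.
Kira free: 09:00-15:30, 16:00-18:15.
Vera free: 09:30-12:15, 17:00-18:45 (invert busy blocks within the working day).
Noa free: 10:15-12:15, 15:15-19:00.
Dmitri free: 09:15-15:30, 16:00-19:00.
Beatriz free: 10:00-12:15, 14:30-15:45, 16:45-19:00.
Dana ∩ Sven: 10:45-12:45, 17:15-18:45.
Dana ∩ Sven ∩ Kira: 10:45-12:45, 17:15-18:15.
Dana ∩ Sven ∩ Kira ∩ Vera: 10:45-12:15, 17:15-18:15.
Dana ∩ Sven ∩ Kira ∩ Vera ∩ Noa: 10:45-12:15, 17:15-18:15.
Dana ∩ Sven ∩ Kira ∩ Vera ∩ Noa ∩ Dmitri: 10:45-12:15, 17:15-18:15.
Dana ∩ Sven ∩ Kira ∩ Vera ∩ Noa ∩ Dmitri ∩ Beatriz: 10:45-12:15, 17:15-18:15.
The last common window of at least 45 minutes is 17:15-18:15; a 45-minute meeting can start as late as 17:30 and still end by 18:15.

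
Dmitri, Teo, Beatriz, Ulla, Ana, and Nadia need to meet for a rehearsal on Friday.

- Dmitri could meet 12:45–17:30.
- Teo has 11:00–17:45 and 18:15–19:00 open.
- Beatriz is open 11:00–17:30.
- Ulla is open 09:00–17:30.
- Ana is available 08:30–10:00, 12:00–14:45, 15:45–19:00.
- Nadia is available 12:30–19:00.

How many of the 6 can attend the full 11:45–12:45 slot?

3

Teo, Beatriz, and Ulla can make the full 11:45-12:45 slot — that's 3.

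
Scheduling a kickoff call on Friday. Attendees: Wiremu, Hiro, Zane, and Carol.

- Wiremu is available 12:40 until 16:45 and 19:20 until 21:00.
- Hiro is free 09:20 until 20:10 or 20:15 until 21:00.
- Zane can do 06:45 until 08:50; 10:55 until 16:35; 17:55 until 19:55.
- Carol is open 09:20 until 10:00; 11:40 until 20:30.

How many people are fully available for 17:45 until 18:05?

Hiro and Carol can make the full 17:45-18:05 slot — that's 2.

2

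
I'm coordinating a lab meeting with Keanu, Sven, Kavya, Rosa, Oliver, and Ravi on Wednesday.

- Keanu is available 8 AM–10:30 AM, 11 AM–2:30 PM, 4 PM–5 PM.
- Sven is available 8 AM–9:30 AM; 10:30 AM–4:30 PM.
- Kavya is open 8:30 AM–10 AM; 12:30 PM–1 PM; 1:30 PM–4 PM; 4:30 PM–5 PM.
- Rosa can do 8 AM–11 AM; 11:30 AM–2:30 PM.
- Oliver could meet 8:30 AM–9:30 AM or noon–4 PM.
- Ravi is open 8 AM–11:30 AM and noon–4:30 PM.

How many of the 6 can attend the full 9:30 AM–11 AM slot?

2

Rosa and Ravi can make the full 09:30-11:00 slot — that's 2.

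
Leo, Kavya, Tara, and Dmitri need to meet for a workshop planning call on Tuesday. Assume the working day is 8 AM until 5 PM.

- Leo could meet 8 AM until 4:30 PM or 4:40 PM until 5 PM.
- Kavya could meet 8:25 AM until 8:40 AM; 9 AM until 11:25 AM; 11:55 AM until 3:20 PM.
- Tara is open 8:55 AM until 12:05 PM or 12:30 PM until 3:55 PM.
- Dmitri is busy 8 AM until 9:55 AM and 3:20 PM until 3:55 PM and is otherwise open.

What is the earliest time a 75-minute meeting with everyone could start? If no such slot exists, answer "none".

Leo free: 08:00-16:30, 16:40-17:00.
Kavya free: 08:25-08:40, 09:00-11:25, 11:55-15:20.
Tara free: 08:55-12:05, 12:30-15:55.
Dmitri free: 09:55-15:20, 15:55-17:00 (invert busy blocks within the working day).
Leo ∩ Kavya: 08:25-08:40, 09:00-11:25, 11:55-15:20.
Leo ∩ Kavya ∩ Tara: 09:00-11:25, 11:55-12:05, 12:30-15:20.
Leo ∩ Kavya ∩ Tara ∩ Dmitri: 09:55-11:25, 11:55-12:05, 12:30-15:20.
So the common availability across everyone is 09:55-11:25, 11:55-12:05, 12:30-15:20.
The first common window of at least 75 minutes is 09:55-11:25, so the earliest start is 09:55.

09:55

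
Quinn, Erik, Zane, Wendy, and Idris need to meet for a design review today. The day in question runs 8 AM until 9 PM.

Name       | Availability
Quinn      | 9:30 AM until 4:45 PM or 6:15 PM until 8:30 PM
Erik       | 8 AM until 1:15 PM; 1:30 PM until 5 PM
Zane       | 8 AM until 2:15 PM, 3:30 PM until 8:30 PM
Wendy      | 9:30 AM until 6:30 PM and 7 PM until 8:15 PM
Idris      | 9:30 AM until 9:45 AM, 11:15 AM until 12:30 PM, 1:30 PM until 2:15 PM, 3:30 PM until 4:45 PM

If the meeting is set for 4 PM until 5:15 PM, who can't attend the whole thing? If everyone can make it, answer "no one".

Erik, Idris, Quinn

Quinn: not fully free for 16:00-17:15. Erik: not fully free for 16:00-17:15. Zane: free for 16:00-17:15. Wendy: free for 16:00-17:15. Idris: not fully free for 16:00-17:15.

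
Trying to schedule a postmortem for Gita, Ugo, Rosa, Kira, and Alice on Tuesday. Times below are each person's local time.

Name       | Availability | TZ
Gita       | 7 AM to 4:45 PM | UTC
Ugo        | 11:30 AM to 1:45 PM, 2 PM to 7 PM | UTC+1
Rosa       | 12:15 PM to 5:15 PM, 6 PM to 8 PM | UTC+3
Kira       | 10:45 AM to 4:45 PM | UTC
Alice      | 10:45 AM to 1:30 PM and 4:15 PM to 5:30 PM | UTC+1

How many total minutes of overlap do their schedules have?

180

Gita in UTC: 07:00-16:45.
Ugo in UTC: 10:30-12:45, 13:00-18:00 (subtract 1h to convert from UTC+1).
Rosa in UTC: 09:15-14:15, 15:00-17:00 (subtract 3h to convert from UTC+3).
Kira in UTC: 10:45-16:45.
Alice in UTC: 09:45-12:30, 15:15-16:30 (subtract 1h to convert from UTC+1).
Gita ∩ Ugo: 10:30-12:45, 13:00-16:45.
Gita ∩ Ugo ∩ Rosa: 10:30-12:45, 13:00-14:15, 15:00-16:45.
Gita ∩ Ugo ∩ Rosa ∩ Kira: 10:45-12:45, 13:00-14:15, 15:00-16:45.
Gita ∩ Ugo ∩ Rosa ∩ Kira ∩ Alice: 10:45-12:30, 15:15-16:30.
Summing the common windows: 105 + 75 = 180 minutes.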